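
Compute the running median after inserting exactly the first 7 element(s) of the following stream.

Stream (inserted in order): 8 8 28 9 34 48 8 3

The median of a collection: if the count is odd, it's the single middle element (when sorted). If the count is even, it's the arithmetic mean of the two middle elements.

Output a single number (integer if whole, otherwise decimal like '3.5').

Step 1: insert 8 -> lo=[8] (size 1, max 8) hi=[] (size 0) -> median=8
Step 2: insert 8 -> lo=[8] (size 1, max 8) hi=[8] (size 1, min 8) -> median=8
Step 3: insert 28 -> lo=[8, 8] (size 2, max 8) hi=[28] (size 1, min 28) -> median=8
Step 4: insert 9 -> lo=[8, 8] (size 2, max 8) hi=[9, 28] (size 2, min 9) -> median=8.5
Step 5: insert 34 -> lo=[8, 8, 9] (size 3, max 9) hi=[28, 34] (size 2, min 28) -> median=9
Step 6: insert 48 -> lo=[8, 8, 9] (size 3, max 9) hi=[28, 34, 48] (size 3, min 28) -> median=18.5
Step 7: insert 8 -> lo=[8, 8, 8, 9] (size 4, max 9) hi=[28, 34, 48] (size 3, min 28) -> median=9

Answer: 9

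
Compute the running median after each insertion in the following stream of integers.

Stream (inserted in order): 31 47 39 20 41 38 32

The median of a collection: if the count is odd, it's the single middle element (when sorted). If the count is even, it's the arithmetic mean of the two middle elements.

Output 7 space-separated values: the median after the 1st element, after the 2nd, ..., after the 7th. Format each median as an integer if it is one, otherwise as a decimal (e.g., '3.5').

Answer: 31 39 39 35 39 38.5 38

Derivation:
Step 1: insert 31 -> lo=[31] (size 1, max 31) hi=[] (size 0) -> median=31
Step 2: insert 47 -> lo=[31] (size 1, max 31) hi=[47] (size 1, min 47) -> median=39
Step 3: insert 39 -> lo=[31, 39] (size 2, max 39) hi=[47] (size 1, min 47) -> median=39
Step 4: insert 20 -> lo=[20, 31] (size 2, max 31) hi=[39, 47] (size 2, min 39) -> median=35
Step 5: insert 41 -> lo=[20, 31, 39] (size 3, max 39) hi=[41, 47] (size 2, min 41) -> median=39
Step 6: insert 38 -> lo=[20, 31, 38] (size 3, max 38) hi=[39, 41, 47] (size 3, min 39) -> median=38.5
Step 7: insert 32 -> lo=[20, 31, 32, 38] (size 4, max 38) hi=[39, 41, 47] (size 3, min 39) -> median=38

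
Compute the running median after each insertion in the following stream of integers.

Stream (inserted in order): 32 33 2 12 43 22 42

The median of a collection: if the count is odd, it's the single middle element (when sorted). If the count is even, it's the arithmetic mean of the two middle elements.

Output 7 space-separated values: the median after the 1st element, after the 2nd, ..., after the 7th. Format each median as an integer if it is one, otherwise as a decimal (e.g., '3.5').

Step 1: insert 32 -> lo=[32] (size 1, max 32) hi=[] (size 0) -> median=32
Step 2: insert 33 -> lo=[32] (size 1, max 32) hi=[33] (size 1, min 33) -> median=32.5
Step 3: insert 2 -> lo=[2, 32] (size 2, max 32) hi=[33] (size 1, min 33) -> median=32
Step 4: insert 12 -> lo=[2, 12] (size 2, max 12) hi=[32, 33] (size 2, min 32) -> median=22
Step 5: insert 43 -> lo=[2, 12, 32] (size 3, max 32) hi=[33, 43] (size 2, min 33) -> median=32
Step 6: insert 22 -> lo=[2, 12, 22] (size 3, max 22) hi=[32, 33, 43] (size 3, min 32) -> median=27
Step 7: insert 42 -> lo=[2, 12, 22, 32] (size 4, max 32) hi=[33, 42, 43] (size 3, min 33) -> median=32

Answer: 32 32.5 32 22 32 27 32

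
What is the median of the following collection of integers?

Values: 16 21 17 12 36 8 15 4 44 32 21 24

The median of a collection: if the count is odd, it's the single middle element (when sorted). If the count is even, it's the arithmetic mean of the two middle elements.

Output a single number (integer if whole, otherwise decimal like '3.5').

Step 1: insert 16 -> lo=[16] (size 1, max 16) hi=[] (size 0) -> median=16
Step 2: insert 21 -> lo=[16] (size 1, max 16) hi=[21] (size 1, min 21) -> median=18.5
Step 3: insert 17 -> lo=[16, 17] (size 2, max 17) hi=[21] (size 1, min 21) -> median=17
Step 4: insert 12 -> lo=[12, 16] (size 2, max 16) hi=[17, 21] (size 2, min 17) -> median=16.5
Step 5: insert 36 -> lo=[12, 16, 17] (size 3, max 17) hi=[21, 36] (size 2, min 21) -> median=17
Step 6: insert 8 -> lo=[8, 12, 16] (size 3, max 16) hi=[17, 21, 36] (size 3, min 17) -> median=16.5
Step 7: insert 15 -> lo=[8, 12, 15, 16] (size 4, max 16) hi=[17, 21, 36] (size 3, min 17) -> median=16
Step 8: insert 4 -> lo=[4, 8, 12, 15] (size 4, max 15) hi=[16, 17, 21, 36] (size 4, min 16) -> median=15.5
Step 9: insert 44 -> lo=[4, 8, 12, 15, 16] (size 5, max 16) hi=[17, 21, 36, 44] (size 4, min 17) -> median=16
Step 10: insert 32 -> lo=[4, 8, 12, 15, 16] (size 5, max 16) hi=[17, 21, 32, 36, 44] (size 5, min 17) -> median=16.5
Step 11: insert 21 -> lo=[4, 8, 12, 15, 16, 17] (size 6, max 17) hi=[21, 21, 32, 36, 44] (size 5, min 21) -> median=17
Step 12: insert 24 -> lo=[4, 8, 12, 15, 16, 17] (size 6, max 17) hi=[21, 21, 24, 32, 36, 44] (size 6, min 21) -> median=19

Answer: 19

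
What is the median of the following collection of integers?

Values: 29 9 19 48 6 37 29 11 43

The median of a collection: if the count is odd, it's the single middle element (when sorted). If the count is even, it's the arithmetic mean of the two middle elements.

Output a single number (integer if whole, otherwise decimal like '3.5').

Answer: 29

Derivation:
Step 1: insert 29 -> lo=[29] (size 1, max 29) hi=[] (size 0) -> median=29
Step 2: insert 9 -> lo=[9] (size 1, max 9) hi=[29] (size 1, min 29) -> median=19
Step 3: insert 19 -> lo=[9, 19] (size 2, max 19) hi=[29] (size 1, min 29) -> median=19
Step 4: insert 48 -> lo=[9, 19] (size 2, max 19) hi=[29, 48] (size 2, min 29) -> median=24
Step 5: insert 6 -> lo=[6, 9, 19] (size 3, max 19) hi=[29, 48] (size 2, min 29) -> median=19
Step 6: insert 37 -> lo=[6, 9, 19] (size 3, max 19) hi=[29, 37, 48] (size 3, min 29) -> median=24
Step 7: insert 29 -> lo=[6, 9, 19, 29] (size 4, max 29) hi=[29, 37, 48] (size 3, min 29) -> median=29
Step 8: insert 11 -> lo=[6, 9, 11, 19] (size 4, max 19) hi=[29, 29, 37, 48] (size 4, min 29) -> median=24
Step 9: insert 43 -> lo=[6, 9, 11, 19, 29] (size 5, max 29) hi=[29, 37, 43, 48] (size 4, min 29) -> median=29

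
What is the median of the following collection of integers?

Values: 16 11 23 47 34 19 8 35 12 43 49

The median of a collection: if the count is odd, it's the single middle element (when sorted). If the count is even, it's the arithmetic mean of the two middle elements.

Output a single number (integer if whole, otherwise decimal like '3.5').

Step 1: insert 16 -> lo=[16] (size 1, max 16) hi=[] (size 0) -> median=16
Step 2: insert 11 -> lo=[11] (size 1, max 11) hi=[16] (size 1, min 16) -> median=13.5
Step 3: insert 23 -> lo=[11, 16] (size 2, max 16) hi=[23] (size 1, min 23) -> median=16
Step 4: insert 47 -> lo=[11, 16] (size 2, max 16) hi=[23, 47] (size 2, min 23) -> median=19.5
Step 5: insert 34 -> lo=[11, 16, 23] (size 3, max 23) hi=[34, 47] (size 2, min 34) -> median=23
Step 6: insert 19 -> lo=[11, 16, 19] (size 3, max 19) hi=[23, 34, 47] (size 3, min 23) -> median=21
Step 7: insert 8 -> lo=[8, 11, 16, 19] (size 4, max 19) hi=[23, 34, 47] (size 3, min 23) -> median=19
Step 8: insert 35 -> lo=[8, 11, 16, 19] (size 4, max 19) hi=[23, 34, 35, 47] (size 4, min 23) -> median=21
Step 9: insert 12 -> lo=[8, 11, 12, 16, 19] (size 5, max 19) hi=[23, 34, 35, 47] (size 4, min 23) -> median=19
Step 10: insert 43 -> lo=[8, 11, 12, 16, 19] (size 5, max 19) hi=[23, 34, 35, 43, 47] (size 5, min 23) -> median=21
Step 11: insert 49 -> lo=[8, 11, 12, 16, 19, 23] (size 6, max 23) hi=[34, 35, 43, 47, 49] (size 5, min 34) -> median=23

Answer: 23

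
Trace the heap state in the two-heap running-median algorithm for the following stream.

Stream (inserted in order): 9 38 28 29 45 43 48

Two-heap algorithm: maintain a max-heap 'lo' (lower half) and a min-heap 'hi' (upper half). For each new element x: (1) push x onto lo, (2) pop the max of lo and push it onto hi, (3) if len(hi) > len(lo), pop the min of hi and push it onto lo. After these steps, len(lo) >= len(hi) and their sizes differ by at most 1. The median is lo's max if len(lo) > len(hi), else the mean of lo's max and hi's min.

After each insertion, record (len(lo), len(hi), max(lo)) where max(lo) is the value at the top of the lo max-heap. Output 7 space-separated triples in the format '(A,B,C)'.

Answer: (1,0,9) (1,1,9) (2,1,28) (2,2,28) (3,2,29) (3,3,29) (4,3,38)

Derivation:
Step 1: insert 9 -> lo=[9] hi=[] -> (len(lo)=1, len(hi)=0, max(lo)=9)
Step 2: insert 38 -> lo=[9] hi=[38] -> (len(lo)=1, len(hi)=1, max(lo)=9)
Step 3: insert 28 -> lo=[9, 28] hi=[38] -> (len(lo)=2, len(hi)=1, max(lo)=28)
Step 4: insert 29 -> lo=[9, 28] hi=[29, 38] -> (len(lo)=2, len(hi)=2, max(lo)=28)
Step 5: insert 45 -> lo=[9, 28, 29] hi=[38, 45] -> (len(lo)=3, len(hi)=2, max(lo)=29)
Step 6: insert 43 -> lo=[9, 28, 29] hi=[38, 43, 45] -> (len(lo)=3, len(hi)=3, max(lo)=29)
Step 7: insert 48 -> lo=[9, 28, 29, 38] hi=[43, 45, 48] -> (len(lo)=4, len(hi)=3, max(lo)=38)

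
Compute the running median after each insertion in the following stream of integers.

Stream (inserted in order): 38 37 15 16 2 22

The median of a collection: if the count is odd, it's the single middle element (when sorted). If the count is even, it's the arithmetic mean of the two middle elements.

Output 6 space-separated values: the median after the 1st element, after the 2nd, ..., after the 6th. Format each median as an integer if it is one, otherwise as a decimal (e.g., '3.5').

Step 1: insert 38 -> lo=[38] (size 1, max 38) hi=[] (size 0) -> median=38
Step 2: insert 37 -> lo=[37] (size 1, max 37) hi=[38] (size 1, min 38) -> median=37.5
Step 3: insert 15 -> lo=[15, 37] (size 2, max 37) hi=[38] (size 1, min 38) -> median=37
Step 4: insert 16 -> lo=[15, 16] (size 2, max 16) hi=[37, 38] (size 2, min 37) -> median=26.5
Step 5: insert 2 -> lo=[2, 15, 16] (size 3, max 16) hi=[37, 38] (size 2, min 37) -> median=16
Step 6: insert 22 -> lo=[2, 15, 16] (size 3, max 16) hi=[22, 37, 38] (size 3, min 22) -> median=19

Answer: 38 37.5 37 26.5 16 19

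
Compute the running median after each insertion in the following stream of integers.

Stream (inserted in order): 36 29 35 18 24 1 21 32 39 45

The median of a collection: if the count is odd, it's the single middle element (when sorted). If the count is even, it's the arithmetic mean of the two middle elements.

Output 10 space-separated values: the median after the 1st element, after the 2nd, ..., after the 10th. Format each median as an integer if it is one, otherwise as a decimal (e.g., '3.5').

Answer: 36 32.5 35 32 29 26.5 24 26.5 29 30.5

Derivation:
Step 1: insert 36 -> lo=[36] (size 1, max 36) hi=[] (size 0) -> median=36
Step 2: insert 29 -> lo=[29] (size 1, max 29) hi=[36] (size 1, min 36) -> median=32.5
Step 3: insert 35 -> lo=[29, 35] (size 2, max 35) hi=[36] (size 1, min 36) -> median=35
Step 4: insert 18 -> lo=[18, 29] (size 2, max 29) hi=[35, 36] (size 2, min 35) -> median=32
Step 5: insert 24 -> lo=[18, 24, 29] (size 3, max 29) hi=[35, 36] (size 2, min 35) -> median=29
Step 6: insert 1 -> lo=[1, 18, 24] (size 3, max 24) hi=[29, 35, 36] (size 3, min 29) -> median=26.5
Step 7: insert 21 -> lo=[1, 18, 21, 24] (size 4, max 24) hi=[29, 35, 36] (size 3, min 29) -> median=24
Step 8: insert 32 -> lo=[1, 18, 21, 24] (size 4, max 24) hi=[29, 32, 35, 36] (size 4, min 29) -> median=26.5
Step 9: insert 39 -> lo=[1, 18, 21, 24, 29] (size 5, max 29) hi=[32, 35, 36, 39] (size 4, min 32) -> median=29
Step 10: insert 45 -> lo=[1, 18, 21, 24, 29] (size 5, max 29) hi=[32, 35, 36, 39, 45] (size 5, min 32) -> median=30.5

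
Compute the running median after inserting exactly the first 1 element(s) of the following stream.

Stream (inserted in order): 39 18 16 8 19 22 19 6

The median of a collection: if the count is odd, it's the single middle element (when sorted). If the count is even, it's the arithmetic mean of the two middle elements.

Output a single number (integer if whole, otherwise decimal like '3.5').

Step 1: insert 39 -> lo=[39] (size 1, max 39) hi=[] (size 0) -> median=39

Answer: 39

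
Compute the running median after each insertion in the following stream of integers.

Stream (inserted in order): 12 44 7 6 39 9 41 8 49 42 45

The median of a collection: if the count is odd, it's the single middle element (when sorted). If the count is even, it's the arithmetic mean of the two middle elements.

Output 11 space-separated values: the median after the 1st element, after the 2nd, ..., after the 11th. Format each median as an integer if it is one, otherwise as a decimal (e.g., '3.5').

Step 1: insert 12 -> lo=[12] (size 1, max 12) hi=[] (size 0) -> median=12
Step 2: insert 44 -> lo=[12] (size 1, max 12) hi=[44] (size 1, min 44) -> median=28
Step 3: insert 7 -> lo=[7, 12] (size 2, max 12) hi=[44] (size 1, min 44) -> median=12
Step 4: insert 6 -> lo=[6, 7] (size 2, max 7) hi=[12, 44] (size 2, min 12) -> median=9.5
Step 5: insert 39 -> lo=[6, 7, 12] (size 3, max 12) hi=[39, 44] (size 2, min 39) -> median=12
Step 6: insert 9 -> lo=[6, 7, 9] (size 3, max 9) hi=[12, 39, 44] (size 3, min 12) -> median=10.5
Step 7: insert 41 -> lo=[6, 7, 9, 12] (size 4, max 12) hi=[39, 41, 44] (size 3, min 39) -> median=12
Step 8: insert 8 -> lo=[6, 7, 8, 9] (size 4, max 9) hi=[12, 39, 41, 44] (size 4, min 12) -> median=10.5
Step 9: insert 49 -> lo=[6, 7, 8, 9, 12] (size 5, max 12) hi=[39, 41, 44, 49] (size 4, min 39) -> median=12
Step 10: insert 42 -> lo=[6, 7, 8, 9, 12] (size 5, max 12) hi=[39, 41, 42, 44, 49] (size 5, min 39) -> median=25.5
Step 11: insert 45 -> lo=[6, 7, 8, 9, 12, 39] (size 6, max 39) hi=[41, 42, 44, 45, 49] (size 5, min 41) -> median=39

Answer: 12 28 12 9.5 12 10.5 12 10.5 12 25.5 39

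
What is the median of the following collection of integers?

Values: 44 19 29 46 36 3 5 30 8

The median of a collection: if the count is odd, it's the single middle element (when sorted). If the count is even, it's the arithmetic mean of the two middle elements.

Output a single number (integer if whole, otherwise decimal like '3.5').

Answer: 29

Derivation:
Step 1: insert 44 -> lo=[44] (size 1, max 44) hi=[] (size 0) -> median=44
Step 2: insert 19 -> lo=[19] (size 1, max 19) hi=[44] (size 1, min 44) -> median=31.5
Step 3: insert 29 -> lo=[19, 29] (size 2, max 29) hi=[44] (size 1, min 44) -> median=29
Step 4: insert 46 -> lo=[19, 29] (size 2, max 29) hi=[44, 46] (size 2, min 44) -> median=36.5
Step 5: insert 36 -> lo=[19, 29, 36] (size 3, max 36) hi=[44, 46] (size 2, min 44) -> median=36
Step 6: insert 3 -> lo=[3, 19, 29] (size 3, max 29) hi=[36, 44, 46] (size 3, min 36) -> median=32.5
Step 7: insert 5 -> lo=[3, 5, 19, 29] (size 4, max 29) hi=[36, 44, 46] (size 3, min 36) -> median=29
Step 8: insert 30 -> lo=[3, 5, 19, 29] (size 4, max 29) hi=[30, 36, 44, 46] (size 4, min 30) -> median=29.5
Step 9: insert 8 -> lo=[3, 5, 8, 19, 29] (size 5, max 29) hi=[30, 36, 44, 46] (size 4, min 30) -> median=29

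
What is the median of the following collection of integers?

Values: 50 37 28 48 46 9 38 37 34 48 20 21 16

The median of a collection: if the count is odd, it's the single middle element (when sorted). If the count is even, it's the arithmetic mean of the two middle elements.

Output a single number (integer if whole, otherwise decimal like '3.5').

Answer: 37

Derivation:
Step 1: insert 50 -> lo=[50] (size 1, max 50) hi=[] (size 0) -> median=50
Step 2: insert 37 -> lo=[37] (size 1, max 37) hi=[50] (size 1, min 50) -> median=43.5
Step 3: insert 28 -> lo=[28, 37] (size 2, max 37) hi=[50] (size 1, min 50) -> median=37
Step 4: insert 48 -> lo=[28, 37] (size 2, max 37) hi=[48, 50] (size 2, min 48) -> median=42.5
Step 5: insert 46 -> lo=[28, 37, 46] (size 3, max 46) hi=[48, 50] (size 2, min 48) -> median=46
Step 6: insert 9 -> lo=[9, 28, 37] (size 3, max 37) hi=[46, 48, 50] (size 3, min 46) -> median=41.5
Step 7: insert 38 -> lo=[9, 28, 37, 38] (size 4, max 38) hi=[46, 48, 50] (size 3, min 46) -> median=38
Step 8: insert 37 -> lo=[9, 28, 37, 37] (size 4, max 37) hi=[38, 46, 48, 50] (size 4, min 38) -> median=37.5
Step 9: insert 34 -> lo=[9, 28, 34, 37, 37] (size 5, max 37) hi=[38, 46, 48, 50] (size 4, min 38) -> median=37
Step 10: insert 48 -> lo=[9, 28, 34, 37, 37] (size 5, max 37) hi=[38, 46, 48, 48, 50] (size 5, min 38) -> median=37.5
Step 11: insert 20 -> lo=[9, 20, 28, 34, 37, 37] (size 6, max 37) hi=[38, 46, 48, 48, 50] (size 5, min 38) -> median=37
Step 12: insert 21 -> lo=[9, 20, 21, 28, 34, 37] (size 6, max 37) hi=[37, 38, 46, 48, 48, 50] (size 6, min 37) -> median=37
Step 13: insert 16 -> lo=[9, 16, 20, 21, 28, 34, 37] (size 7, max 37) hi=[37, 38, 46, 48, 48, 50] (size 6, min 37) -> median=37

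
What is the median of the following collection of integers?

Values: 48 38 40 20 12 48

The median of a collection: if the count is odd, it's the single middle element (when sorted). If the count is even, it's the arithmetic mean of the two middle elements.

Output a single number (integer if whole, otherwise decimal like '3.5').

Answer: 39

Derivation:
Step 1: insert 48 -> lo=[48] (size 1, max 48) hi=[] (size 0) -> median=48
Step 2: insert 38 -> lo=[38] (size 1, max 38) hi=[48] (size 1, min 48) -> median=43
Step 3: insert 40 -> lo=[38, 40] (size 2, max 40) hi=[48] (size 1, min 48) -> median=40
Step 4: insert 20 -> lo=[20, 38] (size 2, max 38) hi=[40, 48] (size 2, min 40) -> median=39
Step 5: insert 12 -> lo=[12, 20, 38] (size 3, max 38) hi=[40, 48] (size 2, min 40) -> median=38
Step 6: insert 48 -> lo=[12, 20, 38] (size 3, max 38) hi=[40, 48, 48] (size 3, min 40) -> median=39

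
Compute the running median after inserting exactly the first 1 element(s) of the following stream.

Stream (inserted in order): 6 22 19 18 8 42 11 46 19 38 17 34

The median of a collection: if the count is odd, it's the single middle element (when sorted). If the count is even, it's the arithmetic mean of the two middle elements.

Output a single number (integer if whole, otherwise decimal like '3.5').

Step 1: insert 6 -> lo=[6] (size 1, max 6) hi=[] (size 0) -> median=6

Answer: 6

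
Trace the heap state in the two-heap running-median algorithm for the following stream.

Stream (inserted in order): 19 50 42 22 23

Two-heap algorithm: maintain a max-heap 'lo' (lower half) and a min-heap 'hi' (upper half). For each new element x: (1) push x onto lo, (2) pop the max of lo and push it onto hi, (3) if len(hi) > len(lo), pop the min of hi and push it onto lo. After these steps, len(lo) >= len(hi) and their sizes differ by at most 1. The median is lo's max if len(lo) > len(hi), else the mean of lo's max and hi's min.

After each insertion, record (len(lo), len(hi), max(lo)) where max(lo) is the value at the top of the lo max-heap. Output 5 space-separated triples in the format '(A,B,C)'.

Answer: (1,0,19) (1,1,19) (2,1,42) (2,2,22) (3,2,23)

Derivation:
Step 1: insert 19 -> lo=[19] hi=[] -> (len(lo)=1, len(hi)=0, max(lo)=19)
Step 2: insert 50 -> lo=[19] hi=[50] -> (len(lo)=1, len(hi)=1, max(lo)=19)
Step 3: insert 42 -> lo=[19, 42] hi=[50] -> (len(lo)=2, len(hi)=1, max(lo)=42)
Step 4: insert 22 -> lo=[19, 22] hi=[42, 50] -> (len(lo)=2, len(hi)=2, max(lo)=22)
Step 5: insert 23 -> lo=[19, 22, 23] hi=[42, 50] -> (len(lo)=3, len(hi)=2, max(lo)=23)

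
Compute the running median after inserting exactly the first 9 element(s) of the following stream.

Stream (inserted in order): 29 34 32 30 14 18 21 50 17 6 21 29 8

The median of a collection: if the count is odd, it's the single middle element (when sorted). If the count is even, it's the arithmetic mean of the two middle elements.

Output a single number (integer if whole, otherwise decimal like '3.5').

Answer: 29

Derivation:
Step 1: insert 29 -> lo=[29] (size 1, max 29) hi=[] (size 0) -> median=29
Step 2: insert 34 -> lo=[29] (size 1, max 29) hi=[34] (size 1, min 34) -> median=31.5
Step 3: insert 32 -> lo=[29, 32] (size 2, max 32) hi=[34] (size 1, min 34) -> median=32
Step 4: insert 30 -> lo=[29, 30] (size 2, max 30) hi=[32, 34] (size 2, min 32) -> median=31
Step 5: insert 14 -> lo=[14, 29, 30] (size 3, max 30) hi=[32, 34] (size 2, min 32) -> median=30
Step 6: insert 18 -> lo=[14, 18, 29] (size 3, max 29) hi=[30, 32, 34] (size 3, min 30) -> median=29.5
Step 7: insert 21 -> lo=[14, 18, 21, 29] (size 4, max 29) hi=[30, 32, 34] (size 3, min 30) -> median=29
Step 8: insert 50 -> lo=[14, 18, 21, 29] (size 4, max 29) hi=[30, 32, 34, 50] (size 4, min 30) -> median=29.5
Step 9: insert 17 -> lo=[14, 17, 18, 21, 29] (size 5, max 29) hi=[30, 32, 34, 50] (size 4, min 30) -> median=29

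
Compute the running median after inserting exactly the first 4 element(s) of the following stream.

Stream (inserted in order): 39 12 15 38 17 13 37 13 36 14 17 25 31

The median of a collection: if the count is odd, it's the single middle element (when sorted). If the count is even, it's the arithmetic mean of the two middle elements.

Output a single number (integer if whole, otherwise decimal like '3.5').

Step 1: insert 39 -> lo=[39] (size 1, max 39) hi=[] (size 0) -> median=39
Step 2: insert 12 -> lo=[12] (size 1, max 12) hi=[39] (size 1, min 39) -> median=25.5
Step 3: insert 15 -> lo=[12, 15] (size 2, max 15) hi=[39] (size 1, min 39) -> median=15
Step 4: insert 38 -> lo=[12, 15] (size 2, max 15) hi=[38, 39] (size 2, min 38) -> median=26.5

Answer: 26.5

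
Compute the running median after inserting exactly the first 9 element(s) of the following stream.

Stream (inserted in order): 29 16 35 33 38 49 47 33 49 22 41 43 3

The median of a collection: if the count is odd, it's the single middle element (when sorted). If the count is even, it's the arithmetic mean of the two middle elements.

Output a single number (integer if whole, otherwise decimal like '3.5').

Answer: 35

Derivation:
Step 1: insert 29 -> lo=[29] (size 1, max 29) hi=[] (size 0) -> median=29
Step 2: insert 16 -> lo=[16] (size 1, max 16) hi=[29] (size 1, min 29) -> median=22.5
Step 3: insert 35 -> lo=[16, 29] (size 2, max 29) hi=[35] (size 1, min 35) -> median=29
Step 4: insert 33 -> lo=[16, 29] (size 2, max 29) hi=[33, 35] (size 2, min 33) -> median=31
Step 5: insert 38 -> lo=[16, 29, 33] (size 3, max 33) hi=[35, 38] (size 2, min 35) -> median=33
Step 6: insert 49 -> lo=[16, 29, 33] (size 3, max 33) hi=[35, 38, 49] (size 3, min 35) -> median=34
Step 7: insert 47 -> lo=[16, 29, 33, 35] (size 4, max 35) hi=[38, 47, 49] (size 3, min 38) -> median=35
Step 8: insert 33 -> lo=[16, 29, 33, 33] (size 4, max 33) hi=[35, 38, 47, 49] (size 4, min 35) -> median=34
Step 9: insert 49 -> lo=[16, 29, 33, 33, 35] (size 5, max 35) hi=[38, 47, 49, 49] (size 4, min 38) -> median=35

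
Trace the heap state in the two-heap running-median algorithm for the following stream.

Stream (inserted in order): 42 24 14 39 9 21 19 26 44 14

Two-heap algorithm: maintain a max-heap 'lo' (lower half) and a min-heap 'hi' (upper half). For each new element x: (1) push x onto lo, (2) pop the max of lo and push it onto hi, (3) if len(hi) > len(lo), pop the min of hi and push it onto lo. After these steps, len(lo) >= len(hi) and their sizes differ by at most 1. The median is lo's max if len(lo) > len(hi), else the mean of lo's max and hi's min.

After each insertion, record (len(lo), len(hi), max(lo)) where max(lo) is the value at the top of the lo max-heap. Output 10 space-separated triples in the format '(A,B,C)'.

Answer: (1,0,42) (1,1,24) (2,1,24) (2,2,24) (3,2,24) (3,3,21) (4,3,21) (4,4,21) (5,4,24) (5,5,21)

Derivation:
Step 1: insert 42 -> lo=[42] hi=[] -> (len(lo)=1, len(hi)=0, max(lo)=42)
Step 2: insert 24 -> lo=[24] hi=[42] -> (len(lo)=1, len(hi)=1, max(lo)=24)
Step 3: insert 14 -> lo=[14, 24] hi=[42] -> (len(lo)=2, len(hi)=1, max(lo)=24)
Step 4: insert 39 -> lo=[14, 24] hi=[39, 42] -> (len(lo)=2, len(hi)=2, max(lo)=24)
Step 5: insert 9 -> lo=[9, 14, 24] hi=[39, 42] -> (len(lo)=3, len(hi)=2, max(lo)=24)
Step 6: insert 21 -> lo=[9, 14, 21] hi=[24, 39, 42] -> (len(lo)=3, len(hi)=3, max(lo)=21)
Step 7: insert 19 -> lo=[9, 14, 19, 21] hi=[24, 39, 42] -> (len(lo)=4, len(hi)=3, max(lo)=21)
Step 8: insert 26 -> lo=[9, 14, 19, 21] hi=[24, 26, 39, 42] -> (len(lo)=4, len(hi)=4, max(lo)=21)
Step 9: insert 44 -> lo=[9, 14, 19, 21, 24] hi=[26, 39, 42, 44] -> (len(lo)=5, len(hi)=4, max(lo)=24)
Step 10: insert 14 -> lo=[9, 14, 14, 19, 21] hi=[24, 26, 39, 42, 44] -> (len(lo)=5, len(hi)=5, max(lo)=21)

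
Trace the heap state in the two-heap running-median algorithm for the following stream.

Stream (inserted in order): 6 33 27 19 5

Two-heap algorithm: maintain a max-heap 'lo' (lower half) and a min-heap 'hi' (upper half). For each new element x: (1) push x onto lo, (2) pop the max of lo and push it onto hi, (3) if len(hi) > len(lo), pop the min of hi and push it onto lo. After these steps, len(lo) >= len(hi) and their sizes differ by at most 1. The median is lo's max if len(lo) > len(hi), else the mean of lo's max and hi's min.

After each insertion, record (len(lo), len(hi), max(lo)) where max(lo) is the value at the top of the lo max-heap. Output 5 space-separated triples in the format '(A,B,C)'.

Step 1: insert 6 -> lo=[6] hi=[] -> (len(lo)=1, len(hi)=0, max(lo)=6)
Step 2: insert 33 -> lo=[6] hi=[33] -> (len(lo)=1, len(hi)=1, max(lo)=6)
Step 3: insert 27 -> lo=[6, 27] hi=[33] -> (len(lo)=2, len(hi)=1, max(lo)=27)
Step 4: insert 19 -> lo=[6, 19] hi=[27, 33] -> (len(lo)=2, len(hi)=2, max(lo)=19)
Step 5: insert 5 -> lo=[5, 6, 19] hi=[27, 33] -> (len(lo)=3, len(hi)=2, max(lo)=19)

Answer: (1,0,6) (1,1,6) (2,1,27) (2,2,19) (3,2,19)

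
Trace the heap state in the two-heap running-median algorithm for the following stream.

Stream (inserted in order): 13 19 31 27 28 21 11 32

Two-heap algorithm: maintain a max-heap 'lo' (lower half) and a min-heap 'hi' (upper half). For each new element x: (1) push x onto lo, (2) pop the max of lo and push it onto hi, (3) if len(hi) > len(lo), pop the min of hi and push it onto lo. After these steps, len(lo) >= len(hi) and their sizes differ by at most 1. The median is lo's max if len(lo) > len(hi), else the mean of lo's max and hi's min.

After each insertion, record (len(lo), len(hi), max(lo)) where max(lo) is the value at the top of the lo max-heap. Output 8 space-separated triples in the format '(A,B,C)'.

Answer: (1,0,13) (1,1,13) (2,1,19) (2,2,19) (3,2,27) (3,3,21) (4,3,21) (4,4,21)

Derivation:
Step 1: insert 13 -> lo=[13] hi=[] -> (len(lo)=1, len(hi)=0, max(lo)=13)
Step 2: insert 19 -> lo=[13] hi=[19] -> (len(lo)=1, len(hi)=1, max(lo)=13)
Step 3: insert 31 -> lo=[13, 19] hi=[31] -> (len(lo)=2, len(hi)=1, max(lo)=19)
Step 4: insert 27 -> lo=[13, 19] hi=[27, 31] -> (len(lo)=2, len(hi)=2, max(lo)=19)
Step 5: insert 28 -> lo=[13, 19, 27] hi=[28, 31] -> (len(lo)=3, len(hi)=2, max(lo)=27)
Step 6: insert 21 -> lo=[13, 19, 21] hi=[27, 28, 31] -> (len(lo)=3, len(hi)=3, max(lo)=21)
Step 7: insert 11 -> lo=[11, 13, 19, 21] hi=[27, 28, 31] -> (len(lo)=4, len(hi)=3, max(lo)=21)
Step 8: insert 32 -> lo=[11, 13, 19, 21] hi=[27, 28, 31, 32] -> (len(lo)=4, len(hi)=4, max(lo)=21)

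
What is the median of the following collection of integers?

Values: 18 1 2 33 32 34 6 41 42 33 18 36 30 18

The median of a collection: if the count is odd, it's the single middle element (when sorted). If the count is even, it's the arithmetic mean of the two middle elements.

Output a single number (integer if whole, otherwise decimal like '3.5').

Step 1: insert 18 -> lo=[18] (size 1, max 18) hi=[] (size 0) -> median=18
Step 2: insert 1 -> lo=[1] (size 1, max 1) hi=[18] (size 1, min 18) -> median=9.5
Step 3: insert 2 -> lo=[1, 2] (size 2, max 2) hi=[18] (size 1, min 18) -> median=2
Step 4: insert 33 -> lo=[1, 2] (size 2, max 2) hi=[18, 33] (size 2, min 18) -> median=10
Step 5: insert 32 -> lo=[1, 2, 18] (size 3, max 18) hi=[32, 33] (size 2, min 32) -> median=18
Step 6: insert 34 -> lo=[1, 2, 18] (size 3, max 18) hi=[32, 33, 34] (size 3, min 32) -> median=25
Step 7: insert 6 -> lo=[1, 2, 6, 18] (size 4, max 18) hi=[32, 33, 34] (size 3, min 32) -> median=18
Step 8: insert 41 -> lo=[1, 2, 6, 18] (size 4, max 18) hi=[32, 33, 34, 41] (size 4, min 32) -> median=25
Step 9: insert 42 -> lo=[1, 2, 6, 18, 32] (size 5, max 32) hi=[33, 34, 41, 42] (size 4, min 33) -> median=32
Step 10: insert 33 -> lo=[1, 2, 6, 18, 32] (size 5, max 32) hi=[33, 33, 34, 41, 42] (size 5, min 33) -> median=32.5
Step 11: insert 18 -> lo=[1, 2, 6, 18, 18, 32] (size 6, max 32) hi=[33, 33, 34, 41, 42] (size 5, min 33) -> median=32
Step 12: insert 36 -> lo=[1, 2, 6, 18, 18, 32] (size 6, max 32) hi=[33, 33, 34, 36, 41, 42] (size 6, min 33) -> median=32.5
Step 13: insert 30 -> lo=[1, 2, 6, 18, 18, 30, 32] (size 7, max 32) hi=[33, 33, 34, 36, 41, 42] (size 6, min 33) -> median=32
Step 14: insert 18 -> lo=[1, 2, 6, 18, 18, 18, 30] (size 7, max 30) hi=[32, 33, 33, 34, 36, 41, 42] (size 7, min 32) -> median=31

Answer: 31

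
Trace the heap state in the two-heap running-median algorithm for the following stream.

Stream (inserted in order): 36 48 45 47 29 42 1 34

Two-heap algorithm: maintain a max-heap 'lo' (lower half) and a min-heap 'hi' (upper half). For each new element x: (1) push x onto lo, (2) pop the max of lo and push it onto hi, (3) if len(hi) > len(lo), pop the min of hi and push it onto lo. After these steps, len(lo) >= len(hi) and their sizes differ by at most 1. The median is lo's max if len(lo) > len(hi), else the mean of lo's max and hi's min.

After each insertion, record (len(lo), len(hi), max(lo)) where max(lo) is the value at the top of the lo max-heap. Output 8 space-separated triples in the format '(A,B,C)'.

Step 1: insert 36 -> lo=[36] hi=[] -> (len(lo)=1, len(hi)=0, max(lo)=36)
Step 2: insert 48 -> lo=[36] hi=[48] -> (len(lo)=1, len(hi)=1, max(lo)=36)
Step 3: insert 45 -> lo=[36, 45] hi=[48] -> (len(lo)=2, len(hi)=1, max(lo)=45)
Step 4: insert 47 -> lo=[36, 45] hi=[47, 48] -> (len(lo)=2, len(hi)=2, max(lo)=45)
Step 5: insert 29 -> lo=[29, 36, 45] hi=[47, 48] -> (len(lo)=3, len(hi)=2, max(lo)=45)
Step 6: insert 42 -> lo=[29, 36, 42] hi=[45, 47, 48] -> (len(lo)=3, len(hi)=3, max(lo)=42)
Step 7: insert 1 -> lo=[1, 29, 36, 42] hi=[45, 47, 48] -> (len(lo)=4, len(hi)=3, max(lo)=42)
Step 8: insert 34 -> lo=[1, 29, 34, 36] hi=[42, 45, 47, 48] -> (len(lo)=4, len(hi)=4, max(lo)=36)

Answer: (1,0,36) (1,1,36) (2,1,45) (2,2,45) (3,2,45) (3,3,42) (4,3,42) (4,4,36)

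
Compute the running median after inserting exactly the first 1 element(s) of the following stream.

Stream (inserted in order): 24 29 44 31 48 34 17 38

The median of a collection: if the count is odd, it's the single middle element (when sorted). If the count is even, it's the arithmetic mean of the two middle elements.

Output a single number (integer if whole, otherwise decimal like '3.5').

Answer: 24

Derivation:
Step 1: insert 24 -> lo=[24] (size 1, max 24) hi=[] (size 0) -> median=24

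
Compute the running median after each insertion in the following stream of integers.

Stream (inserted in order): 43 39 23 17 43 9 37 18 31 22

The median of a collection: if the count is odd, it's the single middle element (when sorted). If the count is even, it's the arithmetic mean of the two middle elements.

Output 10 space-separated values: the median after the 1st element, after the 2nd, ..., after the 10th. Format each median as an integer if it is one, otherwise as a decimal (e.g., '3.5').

Step 1: insert 43 -> lo=[43] (size 1, max 43) hi=[] (size 0) -> median=43
Step 2: insert 39 -> lo=[39] (size 1, max 39) hi=[43] (size 1, min 43) -> median=41
Step 3: insert 23 -> lo=[23, 39] (size 2, max 39) hi=[43] (size 1, min 43) -> median=39
Step 4: insert 17 -> lo=[17, 23] (size 2, max 23) hi=[39, 43] (size 2, min 39) -> median=31
Step 5: insert 43 -> lo=[17, 23, 39] (size 3, max 39) hi=[43, 43] (size 2, min 43) -> median=39
Step 6: insert 9 -> lo=[9, 17, 23] (size 3, max 23) hi=[39, 43, 43] (size 3, min 39) -> median=31
Step 7: insert 37 -> lo=[9, 17, 23, 37] (size 4, max 37) hi=[39, 43, 43] (size 3, min 39) -> median=37
Step 8: insert 18 -> lo=[9, 17, 18, 23] (size 4, max 23) hi=[37, 39, 43, 43] (size 4, min 37) -> median=30
Step 9: insert 31 -> lo=[9, 17, 18, 23, 31] (size 5, max 31) hi=[37, 39, 43, 43] (size 4, min 37) -> median=31
Step 10: insert 22 -> lo=[9, 17, 18, 22, 23] (size 5, max 23) hi=[31, 37, 39, 43, 43] (size 5, min 31) -> median=27

Answer: 43 41 39 31 39 31 37 30 31 27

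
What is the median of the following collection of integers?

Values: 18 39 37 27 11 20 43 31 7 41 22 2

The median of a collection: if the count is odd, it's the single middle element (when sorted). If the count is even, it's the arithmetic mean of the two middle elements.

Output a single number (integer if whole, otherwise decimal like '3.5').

Step 1: insert 18 -> lo=[18] (size 1, max 18) hi=[] (size 0) -> median=18
Step 2: insert 39 -> lo=[18] (size 1, max 18) hi=[39] (size 1, min 39) -> median=28.5
Step 3: insert 37 -> lo=[18, 37] (size 2, max 37) hi=[39] (size 1, min 39) -> median=37
Step 4: insert 27 -> lo=[18, 27] (size 2, max 27) hi=[37, 39] (size 2, min 37) -> median=32
Step 5: insert 11 -> lo=[11, 18, 27] (size 3, max 27) hi=[37, 39] (size 2, min 37) -> median=27
Step 6: insert 20 -> lo=[11, 18, 20] (size 3, max 20) hi=[27, 37, 39] (size 3, min 27) -> median=23.5
Step 7: insert 43 -> lo=[11, 18, 20, 27] (size 4, max 27) hi=[37, 39, 43] (size 3, min 37) -> median=27
Step 8: insert 31 -> lo=[11, 18, 20, 27] (size 4, max 27) hi=[31, 37, 39, 43] (size 4, min 31) -> median=29
Step 9: insert 7 -> lo=[7, 11, 18, 20, 27] (size 5, max 27) hi=[31, 37, 39, 43] (size 4, min 31) -> median=27
Step 10: insert 41 -> lo=[7, 11, 18, 20, 27] (size 5, max 27) hi=[31, 37, 39, 41, 43] (size 5, min 31) -> median=29
Step 11: insert 22 -> lo=[7, 11, 18, 20, 22, 27] (size 6, max 27) hi=[31, 37, 39, 41, 43] (size 5, min 31) -> median=27
Step 12: insert 2 -> lo=[2, 7, 11, 18, 20, 22] (size 6, max 22) hi=[27, 31, 37, 39, 41, 43] (size 6, min 27) -> median=24.5

Answer: 24.5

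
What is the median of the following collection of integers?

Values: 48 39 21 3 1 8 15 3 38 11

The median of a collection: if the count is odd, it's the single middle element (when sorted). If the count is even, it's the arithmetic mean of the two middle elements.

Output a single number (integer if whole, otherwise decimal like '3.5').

Step 1: insert 48 -> lo=[48] (size 1, max 48) hi=[] (size 0) -> median=48
Step 2: insert 39 -> lo=[39] (size 1, max 39) hi=[48] (size 1, min 48) -> median=43.5
Step 3: insert 21 -> lo=[21, 39] (size 2, max 39) hi=[48] (size 1, min 48) -> median=39
Step 4: insert 3 -> lo=[3, 21] (size 2, max 21) hi=[39, 48] (size 2, min 39) -> median=30
Step 5: insert 1 -> lo=[1, 3, 21] (size 3, max 21) hi=[39, 48] (size 2, min 39) -> median=21
Step 6: insert 8 -> lo=[1, 3, 8] (size 3, max 8) hi=[21, 39, 48] (size 3, min 21) -> median=14.5
Step 7: insert 15 -> lo=[1, 3, 8, 15] (size 4, max 15) hi=[21, 39, 48] (size 3, min 21) -> median=15
Step 8: insert 3 -> lo=[1, 3, 3, 8] (size 4, max 8) hi=[15, 21, 39, 48] (size 4, min 15) -> median=11.5
Step 9: insert 38 -> lo=[1, 3, 3, 8, 15] (size 5, max 15) hi=[21, 38, 39, 48] (size 4, min 21) -> median=15
Step 10: insert 11 -> lo=[1, 3, 3, 8, 11] (size 5, max 11) hi=[15, 21, 38, 39, 48] (size 5, min 15) -> median=13

Answer: 13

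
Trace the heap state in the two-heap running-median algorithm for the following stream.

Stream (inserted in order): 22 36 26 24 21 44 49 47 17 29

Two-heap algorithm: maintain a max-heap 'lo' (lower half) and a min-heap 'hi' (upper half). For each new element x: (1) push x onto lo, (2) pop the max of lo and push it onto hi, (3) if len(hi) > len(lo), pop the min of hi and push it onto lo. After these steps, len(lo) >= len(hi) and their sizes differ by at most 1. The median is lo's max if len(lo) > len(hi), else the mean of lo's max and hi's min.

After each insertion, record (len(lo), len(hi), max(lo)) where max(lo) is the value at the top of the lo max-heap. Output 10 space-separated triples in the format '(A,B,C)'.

Answer: (1,0,22) (1,1,22) (2,1,26) (2,2,24) (3,2,24) (3,3,24) (4,3,26) (4,4,26) (5,4,26) (5,5,26)

Derivation:
Step 1: insert 22 -> lo=[22] hi=[] -> (len(lo)=1, len(hi)=0, max(lo)=22)
Step 2: insert 36 -> lo=[22] hi=[36] -> (len(lo)=1, len(hi)=1, max(lo)=22)
Step 3: insert 26 -> lo=[22, 26] hi=[36] -> (len(lo)=2, len(hi)=1, max(lo)=26)
Step 4: insert 24 -> lo=[22, 24] hi=[26, 36] -> (len(lo)=2, len(hi)=2, max(lo)=24)
Step 5: insert 21 -> lo=[21, 22, 24] hi=[26, 36] -> (len(lo)=3, len(hi)=2, max(lo)=24)
Step 6: insert 44 -> lo=[21, 22, 24] hi=[26, 36, 44] -> (len(lo)=3, len(hi)=3, max(lo)=24)
Step 7: insert 49 -> lo=[21, 22, 24, 26] hi=[36, 44, 49] -> (len(lo)=4, len(hi)=3, max(lo)=26)
Step 8: insert 47 -> lo=[21, 22, 24, 26] hi=[36, 44, 47, 49] -> (len(lo)=4, len(hi)=4, max(lo)=26)
Step 9: insert 17 -> lo=[17, 21, 22, 24, 26] hi=[36, 44, 47, 49] -> (len(lo)=5, len(hi)=4, max(lo)=26)
Step 10: insert 29 -> lo=[17, 21, 22, 24, 26] hi=[29, 36, 44, 47, 49] -> (len(lo)=5, len(hi)=5, max(lo)=26)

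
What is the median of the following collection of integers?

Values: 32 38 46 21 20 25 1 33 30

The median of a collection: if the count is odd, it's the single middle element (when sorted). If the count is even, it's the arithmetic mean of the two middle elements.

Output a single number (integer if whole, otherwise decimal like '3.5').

Step 1: insert 32 -> lo=[32] (size 1, max 32) hi=[] (size 0) -> median=32
Step 2: insert 38 -> lo=[32] (size 1, max 32) hi=[38] (size 1, min 38) -> median=35
Step 3: insert 46 -> lo=[32, 38] (size 2, max 38) hi=[46] (size 1, min 46) -> median=38
Step 4: insert 21 -> lo=[21, 32] (size 2, max 32) hi=[38, 46] (size 2, min 38) -> median=35
Step 5: insert 20 -> lo=[20, 21, 32] (size 3, max 32) hi=[38, 46] (size 2, min 38) -> median=32
Step 6: insert 25 -> lo=[20, 21, 25] (size 3, max 25) hi=[32, 38, 46] (size 3, min 32) -> median=28.5
Step 7: insert 1 -> lo=[1, 20, 21, 25] (size 4, max 25) hi=[32, 38, 46] (size 3, min 32) -> median=25
Step 8: insert 33 -> lo=[1, 20, 21, 25] (size 4, max 25) hi=[32, 33, 38, 46] (size 4, min 32) -> median=28.5
Step 9: insert 30 -> lo=[1, 20, 21, 25, 30] (size 5, max 30) hi=[32, 33, 38, 46] (size 4, min 32) -> median=30

Answer: 30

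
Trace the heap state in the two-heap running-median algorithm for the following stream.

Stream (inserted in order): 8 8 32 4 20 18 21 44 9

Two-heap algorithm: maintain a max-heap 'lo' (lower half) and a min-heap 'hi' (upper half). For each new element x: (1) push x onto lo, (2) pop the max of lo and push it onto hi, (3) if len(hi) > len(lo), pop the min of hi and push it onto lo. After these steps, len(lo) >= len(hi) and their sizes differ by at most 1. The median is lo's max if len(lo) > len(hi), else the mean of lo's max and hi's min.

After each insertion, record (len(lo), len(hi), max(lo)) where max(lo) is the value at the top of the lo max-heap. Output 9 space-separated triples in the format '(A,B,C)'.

Answer: (1,0,8) (1,1,8) (2,1,8) (2,2,8) (3,2,8) (3,3,8) (4,3,18) (4,4,18) (5,4,18)

Derivation:
Step 1: insert 8 -> lo=[8] hi=[] -> (len(lo)=1, len(hi)=0, max(lo)=8)
Step 2: insert 8 -> lo=[8] hi=[8] -> (len(lo)=1, len(hi)=1, max(lo)=8)
Step 3: insert 32 -> lo=[8, 8] hi=[32] -> (len(lo)=2, len(hi)=1, max(lo)=8)
Step 4: insert 4 -> lo=[4, 8] hi=[8, 32] -> (len(lo)=2, len(hi)=2, max(lo)=8)
Step 5: insert 20 -> lo=[4, 8, 8] hi=[20, 32] -> (len(lo)=3, len(hi)=2, max(lo)=8)
Step 6: insert 18 -> lo=[4, 8, 8] hi=[18, 20, 32] -> (len(lo)=3, len(hi)=3, max(lo)=8)
Step 7: insert 21 -> lo=[4, 8, 8, 18] hi=[20, 21, 32] -> (len(lo)=4, len(hi)=3, max(lo)=18)
Step 8: insert 44 -> lo=[4, 8, 8, 18] hi=[20, 21, 32, 44] -> (len(lo)=4, len(hi)=4, max(lo)=18)
Step 9: insert 9 -> lo=[4, 8, 8, 9, 18] hi=[20, 21, 32, 44] -> (len(lo)=5, len(hi)=4, max(lo)=18)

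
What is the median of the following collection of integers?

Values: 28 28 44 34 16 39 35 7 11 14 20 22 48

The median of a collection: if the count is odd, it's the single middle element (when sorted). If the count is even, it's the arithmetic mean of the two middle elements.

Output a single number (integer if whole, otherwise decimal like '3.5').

Answer: 28

Derivation:
Step 1: insert 28 -> lo=[28] (size 1, max 28) hi=[] (size 0) -> median=28
Step 2: insert 28 -> lo=[28] (size 1, max 28) hi=[28] (size 1, min 28) -> median=28
Step 3: insert 44 -> lo=[28, 28] (size 2, max 28) hi=[44] (size 1, min 44) -> median=28
Step 4: insert 34 -> lo=[28, 28] (size 2, max 28) hi=[34, 44] (size 2, min 34) -> median=31
Step 5: insert 16 -> lo=[16, 28, 28] (size 3, max 28) hi=[34, 44] (size 2, min 34) -> median=28
Step 6: insert 39 -> lo=[16, 28, 28] (size 3, max 28) hi=[34, 39, 44] (size 3, min 34) -> median=31
Step 7: insert 35 -> lo=[16, 28, 28, 34] (size 4, max 34) hi=[35, 39, 44] (size 3, min 35) -> median=34
Step 8: insert 7 -> lo=[7, 16, 28, 28] (size 4, max 28) hi=[34, 35, 39, 44] (size 4, min 34) -> median=31
Step 9: insert 11 -> lo=[7, 11, 16, 28, 28] (size 5, max 28) hi=[34, 35, 39, 44] (size 4, min 34) -> median=28
Step 10: insert 14 -> lo=[7, 11, 14, 16, 28] (size 5, max 28) hi=[28, 34, 35, 39, 44] (size 5, min 28) -> median=28
Step 11: insert 20 -> lo=[7, 11, 14, 16, 20, 28] (size 6, max 28) hi=[28, 34, 35, 39, 44] (size 5, min 28) -> median=28
Step 12: insert 22 -> lo=[7, 11, 14, 16, 20, 22] (size 6, max 22) hi=[28, 28, 34, 35, 39, 44] (size 6, min 28) -> median=25
Step 13: insert 48 -> lo=[7, 11, 14, 16, 20, 22, 28] (size 7, max 28) hi=[28, 34, 35, 39, 44, 48] (size 6, min 28) -> median=28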